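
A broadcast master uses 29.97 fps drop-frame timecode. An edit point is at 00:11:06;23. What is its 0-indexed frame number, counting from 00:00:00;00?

Complete 10-minute blocks: 1, each 17982 frames → 17982.
Remaining 1 whole minute in the current block: 1800 + 0 × 1798 = 1800 frames.
Within the current minute: 6 × 30 + 23 − 2 = 201 (labels ;00/;01 skipped at this minute). Total = 17982 + 1800 + 201 = 19983.

19983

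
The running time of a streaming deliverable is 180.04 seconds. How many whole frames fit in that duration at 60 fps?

10802 frames

Frames = 180.04 × 60 = 54012/5 ≈ 10802.4000.
Complete frames: 10802.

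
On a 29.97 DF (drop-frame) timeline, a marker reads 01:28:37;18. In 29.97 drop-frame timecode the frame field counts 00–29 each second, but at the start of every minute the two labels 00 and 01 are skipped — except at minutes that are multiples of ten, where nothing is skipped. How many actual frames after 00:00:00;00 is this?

Complete 10-minute blocks: 8, each 17982 frames → 143856.
Remaining 8 whole minutes in the current block: 1800 + 7 × 1798 = 14386 frames.
Within the current minute: 37 × 30 + 18 − 2 = 1126 (labels ;00/;01 skipped at this minute). Total = 143856 + 14386 + 1126 = 159368.

159368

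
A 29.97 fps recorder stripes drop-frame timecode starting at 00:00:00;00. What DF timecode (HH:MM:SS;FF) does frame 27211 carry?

00:15:07;29

Each 10-minute DF block holds 10 × 60 × 30 − 9 × 2 = 17982 frames. 27211 ÷ 17982 → 1 full block, remainder 9229.
Within the partial block the first minute is 1800 frames and each further minute 1798, so 5 further minute boundaries passed. Total skipped labels = 18 × 1 + 2 × 5 = 28.
Non-drop label index = 27211 + 28 = 27239; at 30 labels/s that is 00:15:07:29, i.e. DF 00:15:07;29.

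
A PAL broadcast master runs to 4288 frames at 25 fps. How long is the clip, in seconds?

Running time = 4288 / (25) = 171.52 s.

171.52 seconds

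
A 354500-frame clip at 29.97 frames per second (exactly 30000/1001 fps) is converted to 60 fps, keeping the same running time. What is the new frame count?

Target frames = source frames × (target rate / source rate) = 354500 × (60)/(30000/1001) = 354500 × 1001/500 = 709709.

709709 frames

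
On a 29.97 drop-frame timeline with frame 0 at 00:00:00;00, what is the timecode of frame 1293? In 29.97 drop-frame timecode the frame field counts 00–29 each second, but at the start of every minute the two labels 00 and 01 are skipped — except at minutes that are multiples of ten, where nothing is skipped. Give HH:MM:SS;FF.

Ten DF minutes hold 17982 frames, so frame 1293 lies in block 0 (frames 0–17981) with 1293 frames into that block.
The block's first minute is 1800 frames and the rest 1798 each; 1293 frames reaches minute 0, so 0 × 18 + 0 × 2 = 0 labels have been skipped so far.
Adding those back, label number 1293 + 0 = 1293 at 30 labels/s is 43 s + 3 f = 0 h 0 min 43 s frame 3, i.e. 00:00:43;03.

00:00:43;03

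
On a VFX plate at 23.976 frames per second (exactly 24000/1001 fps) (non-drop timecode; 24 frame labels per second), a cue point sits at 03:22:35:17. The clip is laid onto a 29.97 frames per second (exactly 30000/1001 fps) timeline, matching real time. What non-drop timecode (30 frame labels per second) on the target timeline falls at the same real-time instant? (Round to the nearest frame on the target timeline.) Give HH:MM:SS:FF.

Source frame index: (3×3600 + 22×60 + 35) × 24 + 17 = 291737.
Real time: 291737 / (24000/1001) = 292028737/24000 s.
Target frame: (292028737/24000) × (30000/1001) = 1458685/4 ≈ 364671.250 → 364671.
At 30 labels/s: frame 364671 → 03:22:35:21.

03:22:35:21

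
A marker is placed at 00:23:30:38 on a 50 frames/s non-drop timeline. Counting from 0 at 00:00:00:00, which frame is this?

Total seconds to the label: (0 × 3600 + 23 × 60 + 30) = 1410.
Frame index = 1410 × 50 + 38 = 70538.

frame 70538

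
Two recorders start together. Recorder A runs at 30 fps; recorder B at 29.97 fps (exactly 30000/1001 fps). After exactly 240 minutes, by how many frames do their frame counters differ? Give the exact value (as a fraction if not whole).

432000/1001 frames

240 min = 14400 s.
A emits 30 × 14400 = 432000 frames; B emits 30000/1001 × 14400 = 432000000/1001.
Difference = 432000/1001 frames (≈ 431.5684); B is behind A.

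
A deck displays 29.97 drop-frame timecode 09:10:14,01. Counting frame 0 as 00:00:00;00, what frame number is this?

As if non-drop at 30 labels/s: (9 × 3600 + 10 × 60 + 14) × 30 + 1 = 990421.
Minute boundaries passed: 550; those not divisible by 10: 550 − 55 = 495; dropped labels = 2 × 495 = 990.
Actual frame index = 990421 − 990 = 989431.

989431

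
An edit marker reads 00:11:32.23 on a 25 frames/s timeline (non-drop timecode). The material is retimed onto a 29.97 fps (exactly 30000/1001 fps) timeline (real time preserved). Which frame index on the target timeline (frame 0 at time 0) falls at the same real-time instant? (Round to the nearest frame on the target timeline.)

frame 20767

Source frame index: (0×3600 + 11×60 + 32) × 25 + 23 = 17323.
Real time: 17323 / (25) = 17323/25 s.
Target frame: (17323/25) × (30000/1001) = 20787600/1001 ≈ 20766.833 → 20767.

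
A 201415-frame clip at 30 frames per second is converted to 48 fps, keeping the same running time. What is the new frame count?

Target frames = source frames × (target rate / source rate) = 201415 × (48)/(30) = 201415 × 8/5 = 322264.

322264 frames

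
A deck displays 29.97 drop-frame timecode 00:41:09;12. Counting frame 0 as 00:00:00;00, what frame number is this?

74008

As if non-drop at 30 labels/s: (0 × 3600 + 41 × 60 + 9) × 30 + 12 = 74082.
Minute boundaries passed: 41; those not divisible by 10: 41 − 4 = 37; dropped labels = 2 × 37 = 74.
Actual frame index = 74082 − 74 = 74008.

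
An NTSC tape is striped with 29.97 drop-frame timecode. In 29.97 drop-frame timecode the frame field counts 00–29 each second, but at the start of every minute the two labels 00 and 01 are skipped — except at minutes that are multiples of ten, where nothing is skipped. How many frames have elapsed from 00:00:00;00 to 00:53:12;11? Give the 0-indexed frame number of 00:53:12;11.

95675

Complete 10-minute blocks: 5, each 17982 frames → 89910.
Remaining 3 whole minutes in the current block: 1800 + 2 × 1798 = 5396 frames.
Within the current minute: 12 × 30 + 11 − 2 = 369 (labels ;00/;01 skipped at this minute). Total = 89910 + 5396 + 369 = 95675.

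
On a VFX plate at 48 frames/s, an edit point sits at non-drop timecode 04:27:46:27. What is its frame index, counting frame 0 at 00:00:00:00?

Total seconds to the label: (4 × 3600 + 27 × 60 + 46) = 16066.
Frame index = 16066 × 48 + 27 = 771195.

frame 771195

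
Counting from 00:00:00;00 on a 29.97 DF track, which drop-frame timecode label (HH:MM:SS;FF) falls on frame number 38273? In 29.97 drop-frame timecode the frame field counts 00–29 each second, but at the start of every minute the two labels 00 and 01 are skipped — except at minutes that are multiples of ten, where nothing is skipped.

Ten DF minutes hold 17982 frames, so frame 38273 lies in block 2 (frames 35964–53945) with 2309 frames into that block.
The block's first minute is 1800 frames and the rest 1798 each; 2309 frames reaches minute 1, so 2 × 18 + 1 × 2 = 38 labels have been skipped so far.
Adding those back, label number 38273 + 38 = 38311 at 30 labels/s is 1277 s + 1 f = 0 h 21 min 17 s frame 1, i.e. 00:21:17;01.

00:21:17;01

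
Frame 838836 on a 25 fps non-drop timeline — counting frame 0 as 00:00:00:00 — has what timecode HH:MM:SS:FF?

09:19:13:11

838836 ÷ 25 = 33553 full seconds, remainder 11 frames.
33553 s = 9 h 19 min 13 s.
Timecode: 09:19:13:11.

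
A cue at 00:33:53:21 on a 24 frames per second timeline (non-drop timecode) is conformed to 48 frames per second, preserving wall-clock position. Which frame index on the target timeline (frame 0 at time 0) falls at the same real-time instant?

Source frame index: (0×3600 + 33×60 + 53) × 24 + 21 = 48813.
Real time: 48813 / (24) = 16271/8 s.
Target frame: (16271/8) × (48) = 97626.

frame 97626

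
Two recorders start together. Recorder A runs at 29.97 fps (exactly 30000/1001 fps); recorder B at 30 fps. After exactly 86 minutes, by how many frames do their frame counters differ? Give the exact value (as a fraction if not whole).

86 min = 5160 s.
A emits 30000/1001 × 5160 = 154800000/1001 frames; B emits 30 × 5160 = 154800.
Difference = 154800/1001 frames (≈ 154.6454); B is ahead of A.

154800/1001 frames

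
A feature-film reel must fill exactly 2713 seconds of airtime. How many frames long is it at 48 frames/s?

Frames = 2713 × 48 = 130224.

130224 frames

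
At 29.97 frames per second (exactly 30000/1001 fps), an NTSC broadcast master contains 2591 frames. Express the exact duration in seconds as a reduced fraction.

Running time = 2591 ÷ (30000/1001) = 2591 × 1001/30000 = 2593591/30000 s.

2593591/30000 seconds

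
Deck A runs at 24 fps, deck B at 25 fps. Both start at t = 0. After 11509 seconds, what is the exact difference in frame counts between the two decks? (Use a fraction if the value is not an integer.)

11509 frames

A emits 24 × 11509 = 276216 frames; B emits 25 × 11509 = 287725.
Difference = 11509 frames; B is ahead of A.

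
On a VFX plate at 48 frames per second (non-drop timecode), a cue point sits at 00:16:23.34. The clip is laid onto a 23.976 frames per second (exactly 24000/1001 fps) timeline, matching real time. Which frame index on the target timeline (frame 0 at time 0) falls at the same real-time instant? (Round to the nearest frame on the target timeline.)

frame 23585

Source frame index: (0×3600 + 16×60 + 23) × 48 + 34 = 47218.
Real time: 47218 / (48) = 23609/24 s.
Target frame: (23609/24) × (24000/1001) = 23609000/1001 ≈ 23585.415 → 23585.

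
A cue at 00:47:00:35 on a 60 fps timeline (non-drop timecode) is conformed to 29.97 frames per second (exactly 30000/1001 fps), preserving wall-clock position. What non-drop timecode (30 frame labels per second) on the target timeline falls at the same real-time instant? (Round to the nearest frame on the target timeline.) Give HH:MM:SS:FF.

00:46:57:23

Source frame index: (0×3600 + 47×60 + 0) × 60 + 35 = 169235.
Real time: 169235 / (60) = 33847/12 s.
Target frame: (33847/12) × (30000/1001) = 7692500/91 ≈ 84532.967 → 84533.
At 30 labels/s: frame 84533 → 00:46:57:23.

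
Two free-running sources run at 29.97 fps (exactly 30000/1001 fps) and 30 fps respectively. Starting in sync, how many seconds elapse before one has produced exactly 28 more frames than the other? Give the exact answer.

14014/15 seconds

The gap grows by |30 − 30000/1001| = 30/1001 frames per second.
Time for a 28-frame gap: 28 ÷ (30/1001) = 14014/15 s.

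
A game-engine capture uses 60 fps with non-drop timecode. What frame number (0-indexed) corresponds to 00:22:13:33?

Total seconds to the label: (0 × 3600 + 22 × 60 + 13) = 1333.
Frame index = 1333 × 60 + 33 = 80013.

frame 80013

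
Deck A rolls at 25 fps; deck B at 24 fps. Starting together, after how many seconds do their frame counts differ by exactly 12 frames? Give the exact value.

12 seconds

The gap grows by |24 − 25| = 1 frame per second.
Time for a 12-frame gap: 12 ÷ (1) = 12 s.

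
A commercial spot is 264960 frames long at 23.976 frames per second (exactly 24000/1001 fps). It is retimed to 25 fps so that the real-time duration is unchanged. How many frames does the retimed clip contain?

Target frames = source frames × (target rate / source rate) = 264960 × (25)/(24000/1001) = 264960 × 1001/960 = 276276.

276276 frames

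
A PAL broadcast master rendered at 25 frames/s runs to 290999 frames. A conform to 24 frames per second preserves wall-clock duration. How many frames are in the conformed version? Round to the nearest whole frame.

Frames at target rate = 290999 × (24) / (25) = 6983976/25 ≈ 279359.040.
Nearest whole frame: 279359.

279359 frames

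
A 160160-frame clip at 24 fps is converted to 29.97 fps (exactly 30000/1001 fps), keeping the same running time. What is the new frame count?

Target frames = source frames × (target rate / source rate) = 160160 × (30000/1001)/(24) = 160160 × 1250/1001 = 200000.

200000 frames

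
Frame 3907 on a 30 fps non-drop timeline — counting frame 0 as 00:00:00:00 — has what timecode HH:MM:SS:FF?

3907 ÷ 30 = 130 full seconds, remainder 7 frames.
130 s = 0 h 2 min 10 s.
Timecode: 00:02:10:07.

00:02:10:07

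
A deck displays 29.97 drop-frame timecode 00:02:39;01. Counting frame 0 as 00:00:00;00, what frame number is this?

Complete 10-minute blocks: 0, each 17982 frames → 0.
Remaining 2 whole minutes in the current block: 1800 + 1 × 1798 = 3598 frames.
Within the current minute: 39 × 30 + 1 − 2 = 1169 (labels ;00/;01 skipped at this minute). Total = 0 + 3598 + 1169 = 4767.

4767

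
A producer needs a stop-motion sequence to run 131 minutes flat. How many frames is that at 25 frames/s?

196500 frames

131 min = 7860 s.
Frames = 7860 × 25 = 196500.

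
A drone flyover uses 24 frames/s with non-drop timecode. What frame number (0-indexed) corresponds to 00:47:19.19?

68155

Total seconds to the label: (0 × 3600 + 47 × 60 + 19) = 2839.
Frame index = 2839 × 24 + 19 = 68155.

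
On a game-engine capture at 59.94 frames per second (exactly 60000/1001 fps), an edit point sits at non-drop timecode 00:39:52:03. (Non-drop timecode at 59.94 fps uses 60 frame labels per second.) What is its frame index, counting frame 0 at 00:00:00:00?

Total seconds to the label: (0 × 3600 + 39 × 60 + 52) = 2392.
Frame index = 2392 × 60 + 3 = 143523.

143523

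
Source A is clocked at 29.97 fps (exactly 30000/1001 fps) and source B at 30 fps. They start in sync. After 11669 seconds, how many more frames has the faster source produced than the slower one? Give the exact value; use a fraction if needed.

A emits 30000/1001 × 11669 = 50010000/143 frames; B emits 30 × 11669 = 350070.
Difference = 50010/143 frames (≈ 349.7203); B is ahead of A.

50010/143 frames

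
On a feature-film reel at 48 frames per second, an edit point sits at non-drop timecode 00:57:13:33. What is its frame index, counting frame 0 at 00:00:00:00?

frame 164817

Total seconds to the label: (0 × 3600 + 57 × 60 + 13) = 3433.
Frame index = 3433 × 48 + 33 = 164817.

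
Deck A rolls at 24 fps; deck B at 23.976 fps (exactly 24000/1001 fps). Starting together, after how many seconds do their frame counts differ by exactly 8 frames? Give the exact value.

The gap grows by |24000/1001 − 24| = 24/1001 frames per second.
Time for a 8-frame gap: 8 ÷ (24/1001) = 1001/3 s.

1001/3 seconds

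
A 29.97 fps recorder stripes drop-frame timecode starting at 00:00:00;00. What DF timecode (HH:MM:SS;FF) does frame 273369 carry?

Each 10-minute DF block holds 10 × 60 × 30 − 9 × 2 = 17982 frames. 273369 ÷ 17982 → 15 full blocks, remainder 3639.
Within the partial block the first minute is 1800 frames and each further minute 1798, so 2 further minute boundaries passed. Total skipped labels = 18 × 15 + 2 × 2 = 274.
Non-drop label index = 273369 + 274 = 273643; at 30 labels/s that is 02:32:01:13, i.e. DF 02:32:01;13.

02:32:01;13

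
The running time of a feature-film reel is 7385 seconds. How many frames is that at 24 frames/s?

Frames = 7385 × 24 = 177240.

177240 frames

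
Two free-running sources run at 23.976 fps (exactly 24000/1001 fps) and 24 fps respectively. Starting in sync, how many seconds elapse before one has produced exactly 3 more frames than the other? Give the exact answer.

The gap grows by |24 − 24000/1001| = 24/1001 frames per second.
Time for a 3-frame gap: 3 ÷ (24/1001) = 125.125 s.

125.125 seconds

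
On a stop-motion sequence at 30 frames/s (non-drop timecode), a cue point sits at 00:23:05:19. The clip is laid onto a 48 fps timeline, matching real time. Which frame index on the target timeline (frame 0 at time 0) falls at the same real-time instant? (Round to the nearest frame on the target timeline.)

frame 66510

Source frame index: (0×3600 + 23×60 + 5) × 30 + 19 = 41569.
Real time: 41569 / (30) = 41569/30 s.
Target frame: (41569/30) × (48) = 332552/5 ≈ 66510.400 → 66510.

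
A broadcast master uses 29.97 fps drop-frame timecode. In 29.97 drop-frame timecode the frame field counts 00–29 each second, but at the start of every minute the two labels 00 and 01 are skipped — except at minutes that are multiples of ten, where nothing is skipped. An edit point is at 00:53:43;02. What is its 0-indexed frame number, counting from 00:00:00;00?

Complete 10-minute blocks: 5, each 17982 frames → 89910.
Remaining 3 whole minutes in the current block: 1800 + 2 × 1798 = 5396 frames.
Within the current minute: 43 × 30 + 2 − 2 = 1290 (labels ;00/;01 skipped at this minute). Total = 89910 + 5396 + 1290 = 96596.

96596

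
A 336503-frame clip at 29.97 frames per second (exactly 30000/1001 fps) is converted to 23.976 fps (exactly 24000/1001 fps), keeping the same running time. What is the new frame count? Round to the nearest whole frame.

269202 frames

Frames at target rate = 336503 × (24000/1001) / (30000/1001) = 1346012/5 ≈ 269202.400.
Nearest whole frame: 269202.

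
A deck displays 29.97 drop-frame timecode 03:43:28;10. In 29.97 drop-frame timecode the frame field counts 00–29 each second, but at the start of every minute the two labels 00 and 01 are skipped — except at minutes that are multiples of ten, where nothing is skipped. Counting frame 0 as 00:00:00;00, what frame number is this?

401848

Complete 10-minute blocks: 22, each 17982 frames → 395604.
Remaining 3 whole minutes in the current block: 1800 + 2 × 1798 = 5396 frames.
Within the current minute: 28 × 30 + 10 − 2 = 848 (labels ;00/;01 skipped at this minute). Total = 395604 + 5396 + 848 = 401848.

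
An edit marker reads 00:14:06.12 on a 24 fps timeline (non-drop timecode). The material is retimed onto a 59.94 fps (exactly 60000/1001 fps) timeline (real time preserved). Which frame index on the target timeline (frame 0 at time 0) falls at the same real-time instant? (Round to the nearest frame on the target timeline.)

frame 50739

Source frame index: (0×3600 + 14×60 + 6) × 24 + 12 = 20316.
Real time: 20316 / (24) = 1693/2 s.
Target frame: (1693/2) × (60000/1001) = 50790000/1001 ≈ 50739.261 → 50739.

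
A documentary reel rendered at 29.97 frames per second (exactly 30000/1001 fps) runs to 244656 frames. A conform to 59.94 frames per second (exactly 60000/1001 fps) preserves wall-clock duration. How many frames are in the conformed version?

Frames at target rate = 244656 × (60000/1001) / (30000/1001) = 489312.

489312 frames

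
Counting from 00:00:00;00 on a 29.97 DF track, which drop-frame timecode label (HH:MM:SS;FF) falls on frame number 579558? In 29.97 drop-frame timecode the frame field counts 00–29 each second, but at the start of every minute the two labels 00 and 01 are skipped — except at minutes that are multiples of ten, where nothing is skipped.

Each 10-minute DF block holds 10 × 60 × 30 − 9 × 2 = 17982 frames. 579558 ÷ 17982 → 32 full blocks, remainder 4134.
Within the partial block the first minute is 1800 frames and each further minute 1798, so 2 further minute boundaries passed. Total skipped labels = 18 × 32 + 2 × 2 = 580.
Non-drop label index = 579558 + 580 = 580138; at 30 labels/s that is 05:22:17:28, i.e. DF 05:22:17;28.

05:22:17;28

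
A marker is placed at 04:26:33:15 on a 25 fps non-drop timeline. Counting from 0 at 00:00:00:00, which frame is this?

399840

Total seconds to the label: (4 × 3600 + 26 × 60 + 33) = 15993.
Frame index = 15993 × 25 + 15 = 399840.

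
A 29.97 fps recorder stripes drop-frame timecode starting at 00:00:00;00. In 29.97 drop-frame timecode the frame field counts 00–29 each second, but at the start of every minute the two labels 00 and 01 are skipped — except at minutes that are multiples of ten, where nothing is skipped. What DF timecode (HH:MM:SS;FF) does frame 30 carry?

Each 10-minute DF block holds 10 × 60 × 30 − 9 × 2 = 17982 frames. 30 ÷ 17982 → 0 full blocks, remainder 30.
Within the partial block the first minute is 1800 frames and each further minute 1798, so 0 further minute boundaries passed. Total skipped labels = 18 × 0 + 2 × 0 = 0.
Non-drop label index = 30 + 0 = 30; at 30 labels/s that is 00:00:01:00, i.e. DF 00:00:01;00.

00:00:01;00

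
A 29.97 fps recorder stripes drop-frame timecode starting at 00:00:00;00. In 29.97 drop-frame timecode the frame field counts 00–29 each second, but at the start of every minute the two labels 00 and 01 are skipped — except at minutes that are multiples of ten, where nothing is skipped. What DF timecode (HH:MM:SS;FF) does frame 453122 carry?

Each 10-minute DF block holds 10 × 60 × 30 − 9 × 2 = 17982 frames. 453122 ÷ 17982 → 25 full blocks, remainder 3572.
Within the partial block the first minute is 1800 frames and each further minute 1798, so 1 further minute boundary passed. Total skipped labels = 18 × 25 + 2 × 1 = 452.
Non-drop label index = 453122 + 452 = 453574; at 30 labels/s that is 04:11:59:04, i.e. DF 04:11:59;04.

04:11:59;04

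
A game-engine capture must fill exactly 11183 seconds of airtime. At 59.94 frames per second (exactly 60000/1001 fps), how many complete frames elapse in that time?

Frames = 11183 × 60000/1001 = 670980000/1001 ≈ 670309.6903.
Complete frames: 670309.

670309 frames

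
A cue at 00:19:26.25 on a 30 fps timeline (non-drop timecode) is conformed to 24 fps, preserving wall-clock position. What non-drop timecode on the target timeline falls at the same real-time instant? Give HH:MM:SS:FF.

00:19:26:20

Source frame index: (0×3600 + 19×60 + 26) × 30 + 25 = 35005.
Real time: 35005 / (30) = 7001/6 s.
Target frame: (7001/6) × (24) = 28004.
At 24 labels/s: frame 28004 → 00:19:26:20.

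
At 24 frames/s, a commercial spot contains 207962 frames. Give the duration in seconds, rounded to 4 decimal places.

Running time = 207962 × 1/24 = 103981/12 s ≈ 8665.0833 s.

8665.0833 seconds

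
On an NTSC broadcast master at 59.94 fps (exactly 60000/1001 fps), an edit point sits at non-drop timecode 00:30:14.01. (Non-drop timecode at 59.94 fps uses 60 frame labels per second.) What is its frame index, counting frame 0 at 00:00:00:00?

108841

Total seconds to the label: (0 × 3600 + 30 × 60 + 14) = 1814.
Frame index = 1814 × 60 + 1 = 108841.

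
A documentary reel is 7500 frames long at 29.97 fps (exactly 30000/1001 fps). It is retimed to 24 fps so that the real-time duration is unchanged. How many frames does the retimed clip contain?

6006 frames

Target frames = source frames × (target rate / source rate) = 7500 × (24)/(30000/1001) = 7500 × 1001/1250 = 6006.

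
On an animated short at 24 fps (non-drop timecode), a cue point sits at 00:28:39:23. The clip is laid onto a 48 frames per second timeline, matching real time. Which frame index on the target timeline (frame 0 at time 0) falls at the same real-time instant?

Source frame index: (0×3600 + 28×60 + 39) × 24 + 23 = 41279.
Real time: 41279 / (24) = 41279/24 s.
Target frame: (41279/24) × (48) = 82558.

frame 82558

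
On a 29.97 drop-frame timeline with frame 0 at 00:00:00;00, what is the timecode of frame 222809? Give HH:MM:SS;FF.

02:03:54;11

Each 10-minute DF block holds 10 × 60 × 30 − 9 × 2 = 17982 frames. 222809 ÷ 17982 → 12 full blocks, remainder 7025.
Within the partial block the first minute is 1800 frames and each further minute 1798, so 3 further minute boundaries passed. Total skipped labels = 18 × 12 + 2 × 3 = 222.
Non-drop label index = 222809 + 222 = 223031; at 30 labels/s that is 02:03:54:11, i.e. DF 02:03:54;11.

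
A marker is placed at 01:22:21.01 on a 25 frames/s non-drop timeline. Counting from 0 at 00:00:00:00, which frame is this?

frame 123526

Total seconds to the label: (1 × 3600 + 22 × 60 + 21) = 4941.
Frame index = 4941 × 25 + 1 = 123526.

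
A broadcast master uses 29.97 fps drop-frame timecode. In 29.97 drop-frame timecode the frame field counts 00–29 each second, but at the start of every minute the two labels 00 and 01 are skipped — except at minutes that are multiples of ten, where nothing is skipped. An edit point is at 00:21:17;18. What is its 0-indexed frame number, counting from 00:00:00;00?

38290

As if non-drop at 30 labels/s: (0 × 3600 + 21 × 60 + 17) × 30 + 18 = 38328.
Minute boundaries passed: 21; those not divisible by 10: 21 − 2 = 19; dropped labels = 2 × 19 = 38.
Actual frame index = 38328 − 38 = 38290.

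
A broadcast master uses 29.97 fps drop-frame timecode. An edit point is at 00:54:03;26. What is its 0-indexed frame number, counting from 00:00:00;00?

As if non-drop at 30 labels/s: (0 × 3600 + 54 × 60 + 3) × 30 + 26 = 97316.
Minute boundaries passed: 54; those not divisible by 10: 54 − 5 = 49; dropped labels = 2 × 49 = 98.
Actual frame index = 97316 − 98 = 97218.

97218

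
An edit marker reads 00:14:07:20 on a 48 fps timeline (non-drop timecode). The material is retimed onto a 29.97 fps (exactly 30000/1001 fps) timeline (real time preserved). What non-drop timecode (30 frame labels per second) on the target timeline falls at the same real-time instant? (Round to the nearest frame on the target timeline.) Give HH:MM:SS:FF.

Source frame index: (0×3600 + 14×60 + 7) × 48 + 20 = 40676.
Real time: 40676 / (48) = 10169/12 s.
Target frame: (10169/12) × (30000/1001) = 25422500/1001 ≈ 25397.103 → 25397.
At 30 labels/s: frame 25397 → 00:14:06:17.

00:14:06:17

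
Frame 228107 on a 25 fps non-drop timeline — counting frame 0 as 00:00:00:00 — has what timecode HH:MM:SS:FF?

02:32:04:07

228107 ÷ 25 = 9124 full seconds, remainder 7 frames.
9124 s = 2 h 32 min 4 s.
Timecode: 02:32:04:07.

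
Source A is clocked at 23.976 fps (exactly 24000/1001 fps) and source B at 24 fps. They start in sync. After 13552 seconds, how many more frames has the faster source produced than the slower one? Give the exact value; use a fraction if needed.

A emits 24000/1001 × 13552 = 4224000/13 frames; B emits 24 × 13552 = 325248.
Difference = 4224/13 frames (≈ 324.9231); B is ahead of A.

4224/13 frames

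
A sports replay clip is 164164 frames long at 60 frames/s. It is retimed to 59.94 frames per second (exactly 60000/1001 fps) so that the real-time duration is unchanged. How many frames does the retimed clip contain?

Target frames = source frames × (target rate / source rate) = 164164 × (60000/1001)/(60) = 164164 × 1000/1001 = 164000.

164000 frames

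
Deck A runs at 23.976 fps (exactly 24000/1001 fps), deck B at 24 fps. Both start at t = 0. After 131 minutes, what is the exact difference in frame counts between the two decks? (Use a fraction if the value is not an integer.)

188640/1001 frames

131 min = 7860 s.
A emits 24000/1001 × 7860 = 188640000/1001 frames; B emits 24 × 7860 = 188640.
Difference = 188640/1001 frames (≈ 188.4515); B is ahead of A.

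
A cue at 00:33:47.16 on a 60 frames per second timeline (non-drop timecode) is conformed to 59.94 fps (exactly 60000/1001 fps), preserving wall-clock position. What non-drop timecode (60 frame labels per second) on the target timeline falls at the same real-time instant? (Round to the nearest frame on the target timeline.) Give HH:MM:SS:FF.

00:33:45:14

Source frame index: (0×3600 + 33×60 + 47) × 60 + 16 = 121636.
Real time: 121636 / (60) = 30409/15 s.
Target frame: (30409/15) × (60000/1001) = 121636000/1001 ≈ 121514.486 → 121514.
At 60 labels/s: frame 121514 → 00:33:45:14.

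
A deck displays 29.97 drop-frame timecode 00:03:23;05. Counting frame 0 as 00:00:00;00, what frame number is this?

As if non-drop at 30 labels/s: (0 × 3600 + 3 × 60 + 23) × 30 + 5 = 6095.
Minute boundaries passed: 3; those not divisible by 10: 3 − 0 = 3; dropped labels = 2 × 3 = 6.
Actual frame index = 6095 − 6 = 6089.

6089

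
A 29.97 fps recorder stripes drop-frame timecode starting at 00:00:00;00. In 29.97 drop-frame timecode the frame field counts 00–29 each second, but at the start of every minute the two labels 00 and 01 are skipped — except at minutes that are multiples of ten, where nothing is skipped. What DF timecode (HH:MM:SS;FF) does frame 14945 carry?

Ten DF minutes hold 17982 frames, so frame 14945 lies in block 0 (frames 0–17981) with 14945 frames into that block.
The block's first minute is 1800 frames and the rest 1798 each; 14945 frames reaches minute 8, so 0 × 18 + 8 × 2 = 16 labels have been skipped so far.
Adding those back, label number 14945 + 16 = 14961 at 30 labels/s is 498 s + 21 f = 0 h 8 min 18 s frame 21, i.e. 00:08:18;21.

00:08:18;21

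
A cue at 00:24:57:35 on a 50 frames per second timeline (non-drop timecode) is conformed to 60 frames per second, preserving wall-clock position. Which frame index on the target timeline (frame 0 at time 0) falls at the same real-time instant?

Source frame index: (0×3600 + 24×60 + 57) × 50 + 35 = 74885.
Real time: 74885 / (50) = 14977/10 s.
Target frame: (14977/10) × (60) = 89862.

frame 89862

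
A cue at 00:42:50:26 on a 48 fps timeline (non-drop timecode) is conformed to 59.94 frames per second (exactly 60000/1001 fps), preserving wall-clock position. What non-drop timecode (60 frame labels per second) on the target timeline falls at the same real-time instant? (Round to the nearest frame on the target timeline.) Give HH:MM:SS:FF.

Source frame index: (0×3600 + 42×60 + 50) × 48 + 26 = 123386.
Real time: 123386 / (48) = 61693/24 s.
Target frame: (61693/24) × (60000/1001) = 154232500/1001 ≈ 154078.422 → 154078.
At 60 labels/s: frame 154078 → 00:42:47:58.

00:42:47:58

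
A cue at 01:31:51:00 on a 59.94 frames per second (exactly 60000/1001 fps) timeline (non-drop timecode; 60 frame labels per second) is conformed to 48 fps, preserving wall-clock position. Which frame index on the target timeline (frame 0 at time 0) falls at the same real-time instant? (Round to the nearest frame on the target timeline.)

Source frame index: (1×3600 + 31×60 + 51) × 60 + 0 = 330660.
Real time: 330660 / (60000/1001) = 5516511/1000 s.
Target frame: (5516511/1000) × (48) = 33099066/125 ≈ 264792.528 → 264793.

frame 264793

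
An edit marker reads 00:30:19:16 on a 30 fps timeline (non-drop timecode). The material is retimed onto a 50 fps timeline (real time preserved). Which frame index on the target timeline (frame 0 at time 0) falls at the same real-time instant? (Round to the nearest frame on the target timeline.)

frame 90977

Source frame index: (0×3600 + 30×60 + 19) × 30 + 16 = 54586.
Real time: 54586 / (30) = 27293/15 s.
Target frame: (27293/15) × (50) = 272930/3 ≈ 90976.667 → 90977.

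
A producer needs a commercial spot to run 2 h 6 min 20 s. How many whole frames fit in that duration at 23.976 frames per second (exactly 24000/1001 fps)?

2 h 6 min 20 s = 7580 s.
Frames = 7580 × 24000/1001 = 181920000/1001 ≈ 181738.2617.
Complete frames: 181738.

181738 frames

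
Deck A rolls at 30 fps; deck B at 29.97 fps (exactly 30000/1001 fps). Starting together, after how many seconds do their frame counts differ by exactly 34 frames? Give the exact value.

The gap grows by |30000/1001 − 30| = 30/1001 frames per second.
Time for a 34-frame gap: 34 ÷ (30/1001) = 17017/15 s.

17017/15 seconds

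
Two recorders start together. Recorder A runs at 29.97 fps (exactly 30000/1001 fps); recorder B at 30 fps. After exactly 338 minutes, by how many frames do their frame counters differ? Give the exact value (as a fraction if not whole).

338 min = 20280 s.
A emits 30000/1001 × 20280 = 46800000/77 frames; B emits 30 × 20280 = 608400.
Difference = 46800/77 frames (≈ 607.7922); B is ahead of A.

46800/77 frames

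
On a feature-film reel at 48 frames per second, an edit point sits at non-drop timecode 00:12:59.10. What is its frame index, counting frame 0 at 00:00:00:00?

37402

Total seconds to the label: (0 × 3600 + 12 × 60 + 59) = 779.
Frame index = 779 × 48 + 10 = 37402.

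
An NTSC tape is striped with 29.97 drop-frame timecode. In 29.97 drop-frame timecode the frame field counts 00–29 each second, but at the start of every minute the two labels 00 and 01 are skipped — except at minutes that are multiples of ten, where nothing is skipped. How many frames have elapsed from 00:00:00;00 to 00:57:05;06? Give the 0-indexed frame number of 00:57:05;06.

As if non-drop at 30 labels/s: (0 × 3600 + 57 × 60 + 5) × 30 + 6 = 102756.
Minute boundaries passed: 57; those not divisible by 10: 57 − 5 = 52; dropped labels = 2 × 52 = 104.
Actual frame index = 102756 − 104 = 102652.

102652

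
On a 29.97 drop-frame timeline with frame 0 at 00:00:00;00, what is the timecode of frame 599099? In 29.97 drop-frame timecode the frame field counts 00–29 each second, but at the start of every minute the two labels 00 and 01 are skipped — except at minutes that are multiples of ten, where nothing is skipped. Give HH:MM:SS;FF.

05:33:09;29

Ten DF minutes hold 17982 frames, so frame 599099 lies in block 33 (frames 593406–611387) with 5693 frames into that block.
The block's first minute is 1800 frames and the rest 1798 each; 5693 frames reaches minute 3, so 33 × 18 + 3 × 2 = 600 labels have been skipped so far.
Adding those back, label number 599099 + 600 = 599699 at 30 labels/s is 19989 s + 29 f = 5 h 33 min 9 s frame 29, i.e. 05:33:09;29.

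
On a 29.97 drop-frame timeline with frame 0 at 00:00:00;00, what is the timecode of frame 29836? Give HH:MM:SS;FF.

Ten DF minutes hold 17982 frames, so frame 29836 lies in block 1 (frames 17982–35963) with 11854 frames into that block.
The block's first minute is 1800 frames and the rest 1798 each; 11854 frames reaches minute 6, so 1 × 18 + 6 × 2 = 30 labels have been skipped so far.
Adding those back, label number 29836 + 30 = 29866 at 30 labels/s is 995 s + 16 f = 0 h 16 min 35 s frame 16, i.e. 00:16:35;16.

00:16:35;16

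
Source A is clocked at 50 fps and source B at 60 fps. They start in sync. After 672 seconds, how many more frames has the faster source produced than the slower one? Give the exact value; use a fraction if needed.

6720 frames

A emits 50 × 672 = 33600 frames; B emits 60 × 672 = 40320.
Difference = 6720 frames; B is ahead of A.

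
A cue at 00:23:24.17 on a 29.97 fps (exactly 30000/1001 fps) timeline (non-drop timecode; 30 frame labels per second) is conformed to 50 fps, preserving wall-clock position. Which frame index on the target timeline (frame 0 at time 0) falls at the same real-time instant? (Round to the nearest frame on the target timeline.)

Source frame index: (0×3600 + 23×60 + 24) × 30 + 17 = 42137.
Real time: 42137 / (30000/1001) = 42179137/30000 s.
Target frame: (42179137/30000) × (50) = 42179137/600 ≈ 70298.562 → 70299.

frame 70299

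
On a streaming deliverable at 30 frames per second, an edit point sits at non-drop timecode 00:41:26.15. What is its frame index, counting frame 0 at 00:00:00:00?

Total seconds to the label: (0 × 3600 + 41 × 60 + 26) = 2486.
Frame index = 2486 × 30 + 15 = 74595.

frame 74595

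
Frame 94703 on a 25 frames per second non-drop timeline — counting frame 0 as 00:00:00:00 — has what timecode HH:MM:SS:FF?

01:03:08:03

94703 ÷ 25 = 3788 full seconds, remainder 3 frames.
3788 s = 1 h 3 min 8 s.
Timecode: 01:03:08:03.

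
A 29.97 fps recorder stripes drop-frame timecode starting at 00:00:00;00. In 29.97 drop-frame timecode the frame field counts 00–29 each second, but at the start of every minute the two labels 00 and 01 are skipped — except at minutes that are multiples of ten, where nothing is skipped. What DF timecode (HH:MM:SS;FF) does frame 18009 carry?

Each 10-minute DF block holds 10 × 60 × 30 − 9 × 2 = 17982 frames. 18009 ÷ 17982 → 1 full block, remainder 27.
Within the partial block the first minute is 1800 frames and each further minute 1798, so 0 further minute boundaries passed. Total skipped labels = 18 × 1 + 2 × 0 = 18.
Non-drop label index = 18009 + 18 = 18027; at 30 labels/s that is 00:10:00:27, i.e. DF 00:10:00;27.

00:10:00;27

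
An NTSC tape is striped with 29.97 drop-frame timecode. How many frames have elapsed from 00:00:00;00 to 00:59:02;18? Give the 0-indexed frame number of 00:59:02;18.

Complete 10-minute blocks: 5, each 17982 frames → 89910.
Remaining 9 whole minutes in the current block: 1800 + 8 × 1798 = 16184 frames.
Within the current minute: 2 × 30 + 18 − 2 = 76 (labels ;00/;01 skipped at this minute). Total = 89910 + 16184 + 76 = 106170.

106170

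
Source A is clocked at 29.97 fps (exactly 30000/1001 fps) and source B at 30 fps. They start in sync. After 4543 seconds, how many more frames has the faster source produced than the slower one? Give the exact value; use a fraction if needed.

1770/13 frames

A emits 30000/1001 × 4543 = 1770000/13 frames; B emits 30 × 4543 = 136290.
Difference = 1770/13 frames (≈ 136.1538); B is ahead of A.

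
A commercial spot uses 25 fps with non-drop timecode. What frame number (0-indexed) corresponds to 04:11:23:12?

Total seconds to the label: (4 × 3600 + 11 × 60 + 23) = 15083.
Frame index = 15083 × 25 + 12 = 377087.

frame 377087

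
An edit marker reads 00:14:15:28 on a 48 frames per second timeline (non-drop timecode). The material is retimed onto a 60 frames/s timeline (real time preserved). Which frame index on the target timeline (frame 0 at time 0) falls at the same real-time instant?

Source frame index: (0×3600 + 14×60 + 15) × 48 + 28 = 41068.
Real time: 41068 / (48) = 10267/12 s.
Target frame: (10267/12) × (60) = 51335.

frame 51335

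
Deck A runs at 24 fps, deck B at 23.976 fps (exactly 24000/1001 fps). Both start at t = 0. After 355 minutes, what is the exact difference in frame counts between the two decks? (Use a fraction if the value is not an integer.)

355 min = 21300 s.
A emits 24 × 21300 = 511200 frames; B emits 24000/1001 × 21300 = 511200000/1001.
Difference = 511200/1001 frames (≈ 510.6893); B is behind A.

511200/1001 frames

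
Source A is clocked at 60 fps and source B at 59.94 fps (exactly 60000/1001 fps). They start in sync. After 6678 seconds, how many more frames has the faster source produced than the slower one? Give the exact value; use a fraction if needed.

57240/143 frames

A emits 60 × 6678 = 400680 frames; B emits 60000/1001 × 6678 = 57240000/143.
Difference = 57240/143 frames (≈ 400.2797); B is behind A.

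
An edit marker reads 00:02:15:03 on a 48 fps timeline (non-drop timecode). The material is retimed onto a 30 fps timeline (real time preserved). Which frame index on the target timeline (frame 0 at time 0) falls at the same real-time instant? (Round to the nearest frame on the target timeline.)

frame 4052

Source frame index: (0×3600 + 2×60 + 15) × 48 + 3 = 6483.
Real time: 6483 / (48) = 2161/16 s.
Target frame: (2161/16) × (30) = 32415/8 ≈ 4051.875 → 4052.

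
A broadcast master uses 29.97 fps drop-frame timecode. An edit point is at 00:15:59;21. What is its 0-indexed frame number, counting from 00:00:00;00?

28763

As if non-drop at 30 labels/s: (0 × 3600 + 15 × 60 + 59) × 30 + 21 = 28791.
Minute boundaries passed: 15; those not divisible by 10: 15 − 1 = 14; dropped labels = 2 × 14 = 28.
Actual frame index = 28791 − 28 = 28763.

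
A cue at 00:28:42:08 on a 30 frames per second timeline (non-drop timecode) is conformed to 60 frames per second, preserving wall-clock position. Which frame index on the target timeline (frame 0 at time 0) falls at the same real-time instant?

Source frame index: (0×3600 + 28×60 + 42) × 30 + 8 = 51668.
Real time: 51668 / (30) = 25834/15 s.
Target frame: (25834/15) × (60) = 103336.

frame 103336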